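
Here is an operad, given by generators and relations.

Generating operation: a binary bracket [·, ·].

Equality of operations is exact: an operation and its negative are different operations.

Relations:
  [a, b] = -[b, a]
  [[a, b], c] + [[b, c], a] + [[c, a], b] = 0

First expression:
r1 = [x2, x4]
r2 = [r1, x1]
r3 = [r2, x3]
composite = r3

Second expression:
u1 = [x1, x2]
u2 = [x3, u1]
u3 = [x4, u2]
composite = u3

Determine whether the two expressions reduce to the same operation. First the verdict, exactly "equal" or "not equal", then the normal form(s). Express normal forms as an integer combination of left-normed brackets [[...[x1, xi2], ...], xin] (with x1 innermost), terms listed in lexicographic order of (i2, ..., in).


not equal; the first gives -[[[x1, x2], x4], x3] + [[[x1, x4], x2], x3] and the second [[[x1, x2], x3], x4]

The first expression reduces to -[[[x1, x2], x4], x3] + [[[x1, x4], x2], x3]
The second expression reduces to [[[x1, x2], x3], x4]
No match — not equal.


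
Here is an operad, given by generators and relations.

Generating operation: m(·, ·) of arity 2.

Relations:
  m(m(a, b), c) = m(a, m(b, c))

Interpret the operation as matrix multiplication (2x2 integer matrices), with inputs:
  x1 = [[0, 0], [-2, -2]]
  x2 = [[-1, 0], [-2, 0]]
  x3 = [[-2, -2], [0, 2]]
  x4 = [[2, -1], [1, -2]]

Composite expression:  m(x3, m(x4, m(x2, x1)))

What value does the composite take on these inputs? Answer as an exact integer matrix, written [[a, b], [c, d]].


[[0, 0], [0, 0]]

m(x2, x1) = [[0, 0], [0, 0]]
m(x4, m(x2, x1)) = [[0, 0], [0, 0]]
m(x3, m(x4, m(x2, x1))) = [[0, 0], [0, 0]]


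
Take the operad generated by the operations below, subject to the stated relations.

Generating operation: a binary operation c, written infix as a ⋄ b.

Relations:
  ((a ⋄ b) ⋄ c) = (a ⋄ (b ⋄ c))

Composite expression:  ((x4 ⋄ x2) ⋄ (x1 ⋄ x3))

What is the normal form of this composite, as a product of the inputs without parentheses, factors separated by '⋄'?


Under associativity of c, the answer is the x's in reading order.
(x4 ⋄ x2) reduces to x4 ⋄ x2
(x1 ⋄ x3) reduces to x1 ⋄ x3
((x4 ⋄ x2) ⋄ (x1 ⋄ x3)) reduces to x4 ⋄ x2 ⋄ x1 ⋄ x3

x4 ⋄ x2 ⋄ x1 ⋄ x3


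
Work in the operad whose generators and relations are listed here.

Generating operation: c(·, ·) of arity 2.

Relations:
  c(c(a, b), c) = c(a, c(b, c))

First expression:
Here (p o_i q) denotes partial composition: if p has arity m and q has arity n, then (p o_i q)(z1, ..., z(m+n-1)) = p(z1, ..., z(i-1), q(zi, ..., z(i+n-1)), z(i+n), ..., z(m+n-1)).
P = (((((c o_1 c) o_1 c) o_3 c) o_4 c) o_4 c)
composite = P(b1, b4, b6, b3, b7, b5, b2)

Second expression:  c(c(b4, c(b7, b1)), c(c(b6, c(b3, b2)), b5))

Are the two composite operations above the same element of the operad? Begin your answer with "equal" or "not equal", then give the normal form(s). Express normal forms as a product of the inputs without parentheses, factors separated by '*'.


not equal; the first gives b1 * b4 * b6 * b3 * b7 * b5 * b2 and the second b4 * b7 * b1 * b6 * b3 * b2 * b5

The first expression reduces to b1 * b4 * b6 * b3 * b7 * b5 * b2
The second expression reduces to b4 * b7 * b1 * b6 * b3 * b2 * b5
The normal forms differ: not equal.


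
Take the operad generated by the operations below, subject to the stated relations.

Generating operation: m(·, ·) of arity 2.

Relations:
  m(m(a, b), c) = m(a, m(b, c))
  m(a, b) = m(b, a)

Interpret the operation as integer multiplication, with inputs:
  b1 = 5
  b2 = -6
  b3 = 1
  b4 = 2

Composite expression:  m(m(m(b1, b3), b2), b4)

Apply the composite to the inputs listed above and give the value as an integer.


-60

m(b1, b3) = 5
m(m(b1, b3), b2) = -30
m(m(m(b1, b3), b2), b4) = -60


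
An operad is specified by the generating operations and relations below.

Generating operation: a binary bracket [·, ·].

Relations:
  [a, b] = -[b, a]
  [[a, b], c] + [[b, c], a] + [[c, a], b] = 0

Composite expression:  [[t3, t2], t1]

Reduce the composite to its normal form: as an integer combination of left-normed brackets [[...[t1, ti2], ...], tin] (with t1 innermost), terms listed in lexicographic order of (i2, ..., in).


[[t1, t2], t3] - [[t1, t3], t2]

Left-normed coefficients sit on the t1-initial expansion words.
Composite bracket: [[t3, t2], t1]
Full expansion: 4 signed words from ab - ba (2^2 = 4).
Keep just the words that open with t1:
  t1t2t3 appears with sign +1, giving the term +[[t1, t2], t3]
  t1t3t2 appears with sign -1, giving the term -[[t1, t3], t2]


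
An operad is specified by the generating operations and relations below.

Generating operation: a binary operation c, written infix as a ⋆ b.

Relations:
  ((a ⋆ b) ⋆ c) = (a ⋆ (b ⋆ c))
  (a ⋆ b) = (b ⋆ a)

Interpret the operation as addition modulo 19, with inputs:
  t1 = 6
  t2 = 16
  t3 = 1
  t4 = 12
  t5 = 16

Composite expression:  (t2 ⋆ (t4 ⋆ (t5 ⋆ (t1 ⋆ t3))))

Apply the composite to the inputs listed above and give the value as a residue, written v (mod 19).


(t1 ⋆ t3) = 7
(t5 ⋆ (t1 ⋆ t3)) = 4
(t4 ⋆ (t5 ⋆ (t1 ⋆ t3))) = 16
(t2 ⋆ (t4 ⋆ (t5 ⋆ (t1 ⋆ t3)))) = 13

13 (mod 19)


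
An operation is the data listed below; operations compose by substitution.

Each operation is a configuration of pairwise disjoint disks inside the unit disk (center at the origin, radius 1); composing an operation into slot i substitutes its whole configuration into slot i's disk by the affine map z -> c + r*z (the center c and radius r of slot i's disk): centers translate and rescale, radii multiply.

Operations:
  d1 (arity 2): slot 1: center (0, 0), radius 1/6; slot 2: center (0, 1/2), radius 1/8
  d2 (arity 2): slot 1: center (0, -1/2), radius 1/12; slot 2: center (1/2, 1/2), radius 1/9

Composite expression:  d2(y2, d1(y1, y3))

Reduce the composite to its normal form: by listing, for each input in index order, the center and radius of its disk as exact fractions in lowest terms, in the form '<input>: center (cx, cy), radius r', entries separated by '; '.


Nesting under d2 composes maps z -> c + r*z down each y-path.
y2: after 1 affine step, its disk has center (0, -1/2), radius 1/12
y1: after 2 affine steps, its disk has center (1/2, 1/2), radius 1/54
y3: after 2 affine steps, its disk has center (1/2, 5/9), radius 1/72

y1: center (1/2, 1/2), radius 1/54; y2: center (0, -1/2), radius 1/12; y3: center (1/2, 5/9), radius 1/72


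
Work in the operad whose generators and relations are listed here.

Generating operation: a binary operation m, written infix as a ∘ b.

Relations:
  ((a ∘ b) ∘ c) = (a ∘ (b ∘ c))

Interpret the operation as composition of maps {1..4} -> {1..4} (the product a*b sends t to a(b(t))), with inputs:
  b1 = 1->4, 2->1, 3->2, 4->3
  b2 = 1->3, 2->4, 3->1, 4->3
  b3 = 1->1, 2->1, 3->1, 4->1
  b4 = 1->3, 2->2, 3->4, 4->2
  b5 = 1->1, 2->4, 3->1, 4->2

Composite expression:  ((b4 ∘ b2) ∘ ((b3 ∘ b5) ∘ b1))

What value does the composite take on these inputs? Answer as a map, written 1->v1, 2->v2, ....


(b4 ∘ b2) = 1->4, 2->2, 3->3, 4->4
(b3 ∘ b5) = 1->1, 2->1, 3->1, 4->1
((b3 ∘ b5) ∘ b1) = 1->1, 2->1, 3->1, 4->1
((b4 ∘ b2) ∘ ((b3 ∘ b5) ∘ b1)) = 1->4, 2->4, 3->4, 4->4

1->4, 2->4, 3->4, 4->4


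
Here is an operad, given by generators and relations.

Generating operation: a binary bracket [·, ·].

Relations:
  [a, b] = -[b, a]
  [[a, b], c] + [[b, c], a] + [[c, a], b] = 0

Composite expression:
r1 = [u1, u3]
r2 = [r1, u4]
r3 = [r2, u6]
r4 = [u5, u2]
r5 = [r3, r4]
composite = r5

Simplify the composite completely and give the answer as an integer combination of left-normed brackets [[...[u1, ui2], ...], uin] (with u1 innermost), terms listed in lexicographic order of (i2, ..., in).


A multilinear Lie element is pinned by u1-initial words (u1 innermost).
Composite bracket: [[[[u1, u3], u4], u6], [u5, u2]]
The bracket unfolds into 32 signed words via [a, b] = ab - ba (2^5 = 32).
Keep just the words that open with u1:
  sign of u1u3u4u6u2u5 is -1, so it contributes -[[[[[u1, u3], u4], u6], u2], u5]
  sign of u1u3u4u6u5u2 is +1, so it contributes +[[[[[u1, u3], u4], u6], u5], u2]

-[[[[[u1, u3], u4], u6], u2], u5] + [[[[[u1, u3], u4], u6], u5], u2]


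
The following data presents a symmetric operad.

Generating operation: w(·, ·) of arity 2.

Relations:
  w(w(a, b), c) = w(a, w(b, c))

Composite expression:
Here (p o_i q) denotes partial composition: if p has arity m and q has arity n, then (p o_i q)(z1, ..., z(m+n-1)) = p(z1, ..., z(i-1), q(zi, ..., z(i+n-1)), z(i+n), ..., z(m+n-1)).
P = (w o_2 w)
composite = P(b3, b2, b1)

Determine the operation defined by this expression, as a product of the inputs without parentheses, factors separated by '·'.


b3 · b2 · b1

Associativity of w dissolves the nesting; only the b-input order survives.
w(b2, b1) spells out as b2 · b1
w(b3, w(b2, b1)) spells out as b3 · b2 · b1


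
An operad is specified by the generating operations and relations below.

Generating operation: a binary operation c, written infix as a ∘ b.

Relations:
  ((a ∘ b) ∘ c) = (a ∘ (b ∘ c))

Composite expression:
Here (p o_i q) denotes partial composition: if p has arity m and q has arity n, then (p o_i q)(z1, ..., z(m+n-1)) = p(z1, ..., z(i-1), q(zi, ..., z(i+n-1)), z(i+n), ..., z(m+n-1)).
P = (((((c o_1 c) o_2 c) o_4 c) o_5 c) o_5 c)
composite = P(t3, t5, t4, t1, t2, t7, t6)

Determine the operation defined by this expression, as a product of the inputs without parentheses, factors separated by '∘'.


All parenthesizations of c agree; list the t-inputs left to right.
(t5 ∘ t4) unparenthesizes to t5 ∘ t4
(t3 ∘ (t5 ∘ t4)) unparenthesizes to t3 ∘ t5 ∘ t4
(t2 ∘ t7) unparenthesizes to t2 ∘ t7
((t2 ∘ t7) ∘ t6) unparenthesizes to t2 ∘ t7 ∘ t6
(t1 ∘ ((t2 ∘ t7) ∘ t6)) unparenthesizes to t1 ∘ t2 ∘ t7 ∘ t6
((t3 ∘ (t5 ∘ t4)) ∘ (t1 ∘ ((t2 ∘ t7) ∘ t6))) unparenthesizes to t3 ∘ t5 ∘ t4 ∘ t1 ∘ t2 ∘ t7 ∘ t6

t3 ∘ t5 ∘ t4 ∘ t1 ∘ t2 ∘ t7 ∘ t6


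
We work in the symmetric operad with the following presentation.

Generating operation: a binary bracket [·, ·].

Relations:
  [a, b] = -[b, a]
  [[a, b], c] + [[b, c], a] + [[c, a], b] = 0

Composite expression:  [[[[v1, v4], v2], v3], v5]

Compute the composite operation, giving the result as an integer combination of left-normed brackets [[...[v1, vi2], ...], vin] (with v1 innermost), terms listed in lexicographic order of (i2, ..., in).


[[[[v1, v4], v2], v3], v5]

Skip Jacobi rewriting: expand, keep v1-initial words, read off terms.
Composite bracket: [[[[v1, v4], v2], v3], v5]
Each bracket splits as ab - ba, giving 16 signed words (2^4 = 16).
Coefficients come from the v1-initial words:
  v1v4v2v3v5 (sign +1) contributes +[[[[v1, v4], v2], v3], v5]


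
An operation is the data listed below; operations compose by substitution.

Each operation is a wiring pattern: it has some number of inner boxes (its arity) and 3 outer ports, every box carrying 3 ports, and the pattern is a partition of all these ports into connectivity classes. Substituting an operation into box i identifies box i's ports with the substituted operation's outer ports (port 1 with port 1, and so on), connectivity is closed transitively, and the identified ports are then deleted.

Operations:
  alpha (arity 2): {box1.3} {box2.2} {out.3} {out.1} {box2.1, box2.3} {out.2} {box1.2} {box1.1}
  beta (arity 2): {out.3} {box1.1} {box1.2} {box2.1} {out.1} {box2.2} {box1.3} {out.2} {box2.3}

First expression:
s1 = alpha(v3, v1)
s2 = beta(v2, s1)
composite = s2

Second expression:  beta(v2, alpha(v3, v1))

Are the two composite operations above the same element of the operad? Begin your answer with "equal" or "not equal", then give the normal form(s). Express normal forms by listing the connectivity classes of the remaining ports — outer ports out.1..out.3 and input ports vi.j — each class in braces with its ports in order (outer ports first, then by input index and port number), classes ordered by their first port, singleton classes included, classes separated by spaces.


equal — both sides give {out.1} {out.2} {out.3} {v1.1, v1.3} {v1.2} {v2.1} {v2.2} {v2.3} {v3.1} {v3.2} {v3.3}

Normal form of the first expression: {out.1} {out.2} {out.3} {v1.1, v1.3} {v1.2} {v2.1} {v2.2} {v2.3} {v3.1} {v3.2} {v3.3}
Normal form of the second expression: {out.1} {out.2} {out.3} {v1.1, v1.3} {v1.2} {v2.1} {v2.2} {v2.3} {v3.1} {v3.2} {v3.3}
Both agree, so they are equal.


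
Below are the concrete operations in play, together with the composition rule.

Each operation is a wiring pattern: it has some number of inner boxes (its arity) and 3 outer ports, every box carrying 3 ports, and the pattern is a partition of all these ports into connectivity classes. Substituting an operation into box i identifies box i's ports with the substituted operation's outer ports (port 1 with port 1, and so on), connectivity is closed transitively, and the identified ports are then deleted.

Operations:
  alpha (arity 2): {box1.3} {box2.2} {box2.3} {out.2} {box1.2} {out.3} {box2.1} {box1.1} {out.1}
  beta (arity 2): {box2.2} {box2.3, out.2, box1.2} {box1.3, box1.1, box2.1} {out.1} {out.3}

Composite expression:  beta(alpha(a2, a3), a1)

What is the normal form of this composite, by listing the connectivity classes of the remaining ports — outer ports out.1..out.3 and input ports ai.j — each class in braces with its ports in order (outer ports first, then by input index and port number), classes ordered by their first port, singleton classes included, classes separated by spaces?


{out.1} {out.2, a1.3} {out.3} {a1.1} {a1.2} {a2.1} {a2.2} {a2.3} {a3.1} {a3.2} {a3.3}

Connectivity passes through glued beta-boundaries; trace each wire chain.
stage alpha: inputs (a2, a3), connectivity {out.1} {out.2} {out.3} {a2.1} {a2.2} {a2.3} {a3.1} {a3.2} {a3.3}, out.j its boundary
stage beta: inputs (a2, a3, a1), connectivity {out.1} {out.2, a1.3} {out.3} {a1.1} {a1.2} {a2.1} {a2.2} {a2.3} {a3.1} {a3.2} {a3.3}, out.j its boundary


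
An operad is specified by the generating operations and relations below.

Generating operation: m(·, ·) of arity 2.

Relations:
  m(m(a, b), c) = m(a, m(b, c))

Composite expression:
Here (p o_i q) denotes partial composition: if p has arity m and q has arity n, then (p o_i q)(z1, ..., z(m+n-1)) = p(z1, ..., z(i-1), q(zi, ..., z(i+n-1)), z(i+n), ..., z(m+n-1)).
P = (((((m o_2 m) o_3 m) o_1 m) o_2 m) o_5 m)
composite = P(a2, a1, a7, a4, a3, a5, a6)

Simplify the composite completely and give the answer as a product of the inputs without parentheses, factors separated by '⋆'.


a2 ⋆ a1 ⋆ a7 ⋆ a4 ⋆ a3 ⋆ a5 ⋆ a6


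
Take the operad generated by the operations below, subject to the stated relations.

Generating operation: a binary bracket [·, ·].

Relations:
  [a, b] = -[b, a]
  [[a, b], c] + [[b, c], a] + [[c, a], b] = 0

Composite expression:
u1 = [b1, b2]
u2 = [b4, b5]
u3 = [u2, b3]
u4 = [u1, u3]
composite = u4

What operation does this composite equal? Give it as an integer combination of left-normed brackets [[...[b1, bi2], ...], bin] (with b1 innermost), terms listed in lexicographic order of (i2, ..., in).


-[[[[b1, b2], b3], b4], b5] + [[[[b1, b2], b3], b5], b4] + [[[[b1, b2], b4], b5], b3] - [[[[b1, b2], b5], b4], b3]


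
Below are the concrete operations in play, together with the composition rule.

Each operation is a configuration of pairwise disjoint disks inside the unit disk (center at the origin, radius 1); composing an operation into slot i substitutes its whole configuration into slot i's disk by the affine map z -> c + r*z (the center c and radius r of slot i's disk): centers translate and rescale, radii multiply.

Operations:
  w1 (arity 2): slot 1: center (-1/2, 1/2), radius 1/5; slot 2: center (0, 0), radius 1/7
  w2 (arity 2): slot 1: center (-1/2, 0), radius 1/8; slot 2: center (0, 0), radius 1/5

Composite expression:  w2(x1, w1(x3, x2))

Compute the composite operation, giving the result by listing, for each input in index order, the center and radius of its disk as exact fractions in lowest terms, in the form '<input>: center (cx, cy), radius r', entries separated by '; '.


Each x-disk chains the slot maps above it in w2; radii multiply.
x1: after 1 affine step, its disk has center (-1/2, 0), radius 1/8
x3: after 2 affine steps, its disk has center (-1/10, 1/10), radius 1/25
x2: after 2 affine steps, its disk has center (0, 0), radius 1/35

x1: center (-1/2, 0), radius 1/8; x2: center (0, 0), radius 1/35; x3: center (-1/10, 1/10), radius 1/25


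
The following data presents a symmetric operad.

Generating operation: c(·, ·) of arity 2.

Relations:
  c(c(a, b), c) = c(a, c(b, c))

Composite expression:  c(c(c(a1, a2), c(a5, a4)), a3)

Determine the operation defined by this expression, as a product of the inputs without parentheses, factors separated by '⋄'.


a1 ⋄ a2 ⋄ a5 ⋄ a4 ⋄ a3

Associativity of c dissolves the nesting; only the a-input order survives.
c(a1, a2) linearizes to a1 ⋄ a2
c(a5, a4) linearizes to a5 ⋄ a4
c(c(a1, a2), c(a5, a4)) linearizes to a1 ⋄ a2 ⋄ a5 ⋄ a4
c(c(c(a1, a2), c(a5, a4)), a3) linearizes to a1 ⋄ a2 ⋄ a5 ⋄ a4 ⋄ a3


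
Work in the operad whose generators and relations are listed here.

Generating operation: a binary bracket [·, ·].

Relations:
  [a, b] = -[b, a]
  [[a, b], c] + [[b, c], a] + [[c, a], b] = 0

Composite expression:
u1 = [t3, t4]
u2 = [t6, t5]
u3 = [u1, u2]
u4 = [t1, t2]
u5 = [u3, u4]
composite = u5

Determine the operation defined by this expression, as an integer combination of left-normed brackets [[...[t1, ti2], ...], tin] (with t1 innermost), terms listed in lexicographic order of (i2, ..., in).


[[[[[t1, t2], t3], t4], t5], t6] - [[[[[t1, t2], t3], t4], t6], t5] - [[[[[t1, t2], t4], t3], t5], t6] + [[[[[t1, t2], t4], t3], t6], t5] - [[[[[t1, t2], t5], t6], t3], t4] + [[[[[t1, t2], t5], t6], t4], t3] + [[[[[t1, t2], t6], t5], t3], t4] - [[[[[t1, t2], t6], t5], t4], t3]

Antisymmetry and Jacobi reduce to t1-anchored left-normed brackets.
Composite bracket: [[[t3, t4], [t6, t5]], [t1, t2]]
Under [a, b] = ab - ba we get 32 signed associative words (2^5 = 32).
Words beginning with t1 determine it all:
  the word t1t2t3t4t5t6 carries sign +1 and contributes +[[[[[t1, t2], t3], t4], t5], t6]
  the word t1t2t3t4t6t5 carries sign -1 and contributes -[[[[[t1, t2], t3], t4], t6], t5]
  the word t1t2t4t3t5t6 carries sign -1 and contributes -[[[[[t1, t2], t4], t3], t5], t6]
  the word t1t2t4t3t6t5 carries sign +1 and contributes +[[[[[t1, t2], t4], t3], t6], t5]
  the word t1t2t5t6t3t4 carries sign -1 and contributes -[[[[[t1, t2], t5], t6], t3], t4]
  the word t1t2t5t6t4t3 carries sign +1 and contributes +[[[[[t1, t2], t5], t6], t4], t3]
  the word t1t2t6t5t3t4 carries sign +1 and contributes +[[[[[t1, t2], t6], t5], t3], t4]
  the word t1t2t6t5t4t3 carries sign -1 and contributes -[[[[[t1, t2], t6], t5], t4], t3]


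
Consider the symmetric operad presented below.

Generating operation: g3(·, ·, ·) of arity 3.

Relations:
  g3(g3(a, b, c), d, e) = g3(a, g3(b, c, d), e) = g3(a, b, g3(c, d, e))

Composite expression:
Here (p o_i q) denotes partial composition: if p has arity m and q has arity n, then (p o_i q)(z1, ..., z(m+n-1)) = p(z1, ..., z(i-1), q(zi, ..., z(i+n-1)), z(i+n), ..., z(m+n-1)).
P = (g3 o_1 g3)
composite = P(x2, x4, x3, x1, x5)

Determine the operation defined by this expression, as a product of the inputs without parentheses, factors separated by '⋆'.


x2 ⋆ x4 ⋆ x3 ⋆ x1 ⋆ x5

Under associativity of g3, the answer is the x's in reading order.
g3(x2, x4, x3) linearizes to x2 ⋆ x4 ⋆ x3
g3(g3(x2, x4, x3), x1, x5) linearizes to x2 ⋆ x4 ⋆ x3 ⋆ x1 ⋆ x5


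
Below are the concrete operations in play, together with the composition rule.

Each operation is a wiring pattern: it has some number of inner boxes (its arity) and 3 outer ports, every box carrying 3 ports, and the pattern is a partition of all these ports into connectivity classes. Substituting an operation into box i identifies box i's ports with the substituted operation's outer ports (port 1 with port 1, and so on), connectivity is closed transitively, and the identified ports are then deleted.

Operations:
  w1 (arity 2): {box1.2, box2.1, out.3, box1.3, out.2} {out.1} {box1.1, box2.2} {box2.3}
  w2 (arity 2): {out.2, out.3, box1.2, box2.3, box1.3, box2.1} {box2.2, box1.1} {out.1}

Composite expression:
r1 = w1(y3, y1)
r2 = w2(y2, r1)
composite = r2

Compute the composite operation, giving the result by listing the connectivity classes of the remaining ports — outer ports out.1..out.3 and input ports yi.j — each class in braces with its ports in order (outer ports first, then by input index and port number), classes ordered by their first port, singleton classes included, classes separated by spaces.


{out.1} {out.2, out.3, y1.1, y2.1, y2.2, y2.3, y3.2, y3.3} {y1.2, y3.1} {y1.3}


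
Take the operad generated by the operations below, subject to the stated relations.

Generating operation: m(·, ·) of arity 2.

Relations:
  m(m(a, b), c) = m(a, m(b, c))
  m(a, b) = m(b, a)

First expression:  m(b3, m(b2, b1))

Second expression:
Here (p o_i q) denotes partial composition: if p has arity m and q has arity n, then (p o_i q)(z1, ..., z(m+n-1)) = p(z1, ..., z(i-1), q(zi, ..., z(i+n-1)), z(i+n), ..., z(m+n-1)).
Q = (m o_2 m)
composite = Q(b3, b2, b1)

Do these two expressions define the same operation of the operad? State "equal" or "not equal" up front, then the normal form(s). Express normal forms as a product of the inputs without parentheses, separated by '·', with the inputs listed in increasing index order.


The first expression reduces to b1 · b2 · b3
The second expression reduces to b1 · b2 · b3
Same normal form: equal.

equal: each reduces to b1 · b2 · b3


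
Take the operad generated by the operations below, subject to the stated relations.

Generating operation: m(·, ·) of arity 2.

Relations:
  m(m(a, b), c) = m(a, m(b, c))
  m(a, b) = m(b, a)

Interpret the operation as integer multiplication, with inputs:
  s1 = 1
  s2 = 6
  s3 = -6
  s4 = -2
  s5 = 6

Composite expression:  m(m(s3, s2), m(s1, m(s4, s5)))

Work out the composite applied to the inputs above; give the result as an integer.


432

m(s3, s2) = -36
m(s4, s5) = -12
m(s1, m(s4, s5)) = -12
m(m(s3, s2), m(s1, m(s4, s5))) = 432


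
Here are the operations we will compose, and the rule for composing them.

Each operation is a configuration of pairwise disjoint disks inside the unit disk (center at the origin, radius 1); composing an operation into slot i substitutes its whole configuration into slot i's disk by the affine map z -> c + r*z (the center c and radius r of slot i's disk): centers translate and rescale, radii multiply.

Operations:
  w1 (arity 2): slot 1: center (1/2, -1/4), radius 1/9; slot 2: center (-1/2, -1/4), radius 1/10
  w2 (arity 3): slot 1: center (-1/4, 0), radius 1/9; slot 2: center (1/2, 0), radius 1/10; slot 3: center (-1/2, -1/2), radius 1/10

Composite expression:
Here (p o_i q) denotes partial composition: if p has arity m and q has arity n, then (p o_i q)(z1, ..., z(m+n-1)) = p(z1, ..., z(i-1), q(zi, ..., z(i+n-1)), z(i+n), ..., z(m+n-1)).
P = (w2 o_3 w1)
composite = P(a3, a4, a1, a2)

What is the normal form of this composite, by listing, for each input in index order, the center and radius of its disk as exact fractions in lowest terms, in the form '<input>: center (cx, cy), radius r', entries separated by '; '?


Only the slot chain above each a matters under w2; compose those maps.
input a3: composing its 1 substitution step yields center (-1/4, 0), radius 1/9
input a4: composing its 1 substitution step yields center (1/2, 0), radius 1/10
input a1: composing its 2 substitution steps yields center (-9/20, -21/40), radius 1/90
input a2: composing its 2 substitution steps yields center (-11/20, -21/40), radius 1/100

a1: center (-9/20, -21/40), radius 1/90; a2: center (-11/20, -21/40), radius 1/100; a3: center (-1/4, 0), radius 1/9; a4: center (1/2, 0), radius 1/10


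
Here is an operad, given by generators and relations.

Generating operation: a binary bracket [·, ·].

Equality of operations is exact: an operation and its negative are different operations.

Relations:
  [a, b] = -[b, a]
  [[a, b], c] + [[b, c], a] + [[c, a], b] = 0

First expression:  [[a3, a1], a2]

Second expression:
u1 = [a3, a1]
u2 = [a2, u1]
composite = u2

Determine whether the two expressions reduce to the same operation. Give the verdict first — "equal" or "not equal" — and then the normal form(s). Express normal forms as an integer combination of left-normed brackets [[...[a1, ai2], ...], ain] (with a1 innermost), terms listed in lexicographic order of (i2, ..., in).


not equal — first -[[a1, a3], a2], second [[a1, a3], a2]

The first expression, normalized: -[[a1, a3], a2]
The second expression, normalized: [[a1, a3], a2]
The forms do not match — not equal.


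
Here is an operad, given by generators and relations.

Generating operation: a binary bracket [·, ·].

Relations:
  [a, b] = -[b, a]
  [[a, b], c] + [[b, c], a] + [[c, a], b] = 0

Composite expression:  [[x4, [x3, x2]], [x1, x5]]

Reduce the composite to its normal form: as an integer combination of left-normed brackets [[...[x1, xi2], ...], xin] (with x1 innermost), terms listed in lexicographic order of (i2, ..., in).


-[[[[x1, x5], x2], x3], x4] + [[[[x1, x5], x3], x2], x4] + [[[[x1, x5], x4], x2], x3] - [[[[x1, x5], x4], x3], x2]


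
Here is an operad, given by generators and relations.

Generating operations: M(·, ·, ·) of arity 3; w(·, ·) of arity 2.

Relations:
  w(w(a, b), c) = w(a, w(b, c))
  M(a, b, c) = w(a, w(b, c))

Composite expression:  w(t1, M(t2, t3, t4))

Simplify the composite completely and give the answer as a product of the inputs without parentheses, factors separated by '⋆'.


The w-tree's shape is irrelevant; the t-reading-order decides.
M(t2, t3, t4) unparenthesizes to t2 ⋆ t3 ⋆ t4
w(t1, M(t2, t3, t4)) unparenthesizes to t1 ⋆ t2 ⋆ t3 ⋆ t4

t1 ⋆ t2 ⋆ t3 ⋆ t4


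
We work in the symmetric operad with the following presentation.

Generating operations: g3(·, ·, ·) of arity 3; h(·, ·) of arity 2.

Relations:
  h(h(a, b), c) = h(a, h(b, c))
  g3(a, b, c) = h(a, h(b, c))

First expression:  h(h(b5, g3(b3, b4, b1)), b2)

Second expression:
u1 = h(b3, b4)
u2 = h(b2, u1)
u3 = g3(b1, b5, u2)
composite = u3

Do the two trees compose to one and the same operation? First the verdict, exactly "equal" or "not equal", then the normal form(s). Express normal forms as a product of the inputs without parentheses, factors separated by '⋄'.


not equal; the first gives b5 ⋄ b3 ⋄ b4 ⋄ b1 ⋄ b2 and the second b1 ⋄ b5 ⋄ b2 ⋄ b3 ⋄ b4


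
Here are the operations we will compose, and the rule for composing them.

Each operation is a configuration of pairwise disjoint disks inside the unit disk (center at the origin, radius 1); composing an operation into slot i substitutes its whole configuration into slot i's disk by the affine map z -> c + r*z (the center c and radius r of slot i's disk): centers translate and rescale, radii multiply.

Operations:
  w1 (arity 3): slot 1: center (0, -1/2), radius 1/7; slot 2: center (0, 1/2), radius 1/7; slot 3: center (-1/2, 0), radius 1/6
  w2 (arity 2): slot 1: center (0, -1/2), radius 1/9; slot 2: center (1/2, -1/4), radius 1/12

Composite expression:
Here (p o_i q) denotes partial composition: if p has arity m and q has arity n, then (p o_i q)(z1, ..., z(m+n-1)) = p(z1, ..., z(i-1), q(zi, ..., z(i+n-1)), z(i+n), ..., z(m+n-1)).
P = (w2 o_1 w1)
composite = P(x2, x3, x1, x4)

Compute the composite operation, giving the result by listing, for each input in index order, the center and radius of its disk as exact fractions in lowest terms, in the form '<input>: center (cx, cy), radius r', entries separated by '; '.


x1: center (-1/18, -1/2), radius 1/54; x2: center (0, -5/9), radius 1/63; x3: center (0, -4/9), radius 1/63; x4: center (1/2, -1/4), radius 1/12

Only the slot chain above each x matters under w2; compose those maps.
input x2: applying the 2 nested substitutions gives center (0, -5/9), radius 1/63
input x3: applying the 2 nested substitutions gives center (0, -4/9), radius 1/63
input x1: applying the 2 nested substitutions gives center (-1/18, -1/2), radius 1/54
input x4: applying the 1 nested substitution gives center (1/2, -1/4), radius 1/12


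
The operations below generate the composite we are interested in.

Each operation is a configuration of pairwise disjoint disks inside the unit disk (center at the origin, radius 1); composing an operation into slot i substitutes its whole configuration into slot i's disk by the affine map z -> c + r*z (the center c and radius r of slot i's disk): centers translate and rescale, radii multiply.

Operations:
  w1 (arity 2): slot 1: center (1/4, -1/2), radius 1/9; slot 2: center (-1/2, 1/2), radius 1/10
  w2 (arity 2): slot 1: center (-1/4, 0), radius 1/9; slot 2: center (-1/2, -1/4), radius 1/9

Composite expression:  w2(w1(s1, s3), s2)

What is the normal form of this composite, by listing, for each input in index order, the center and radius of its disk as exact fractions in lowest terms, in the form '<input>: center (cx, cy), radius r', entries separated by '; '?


Each s-disk chains the slot maps above it in w2; radii multiply.
tracing s1 down its 2-map path: center (-2/9, -1/18), radius 1/81
tracing s3 down its 2-map path: center (-11/36, 1/18), radius 1/90
tracing s2 down its 1-map path: center (-1/2, -1/4), radius 1/9

s1: center (-2/9, -1/18), radius 1/81; s2: center (-1/2, -1/4), radius 1/9; s3: center (-11/36, 1/18), radius 1/90


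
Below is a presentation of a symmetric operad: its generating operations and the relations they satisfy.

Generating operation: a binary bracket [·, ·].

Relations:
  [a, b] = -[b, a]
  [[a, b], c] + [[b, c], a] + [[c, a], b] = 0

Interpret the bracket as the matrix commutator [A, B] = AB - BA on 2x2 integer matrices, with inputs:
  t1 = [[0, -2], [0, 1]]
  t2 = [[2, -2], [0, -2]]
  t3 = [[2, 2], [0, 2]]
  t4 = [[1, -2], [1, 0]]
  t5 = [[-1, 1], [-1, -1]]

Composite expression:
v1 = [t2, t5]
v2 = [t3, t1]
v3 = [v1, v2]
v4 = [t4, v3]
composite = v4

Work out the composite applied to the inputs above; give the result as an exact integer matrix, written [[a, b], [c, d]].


[[-8, -24], [-16, 8]]

[t2, t5] = [[2, 4], [4, -2]]
[t3, t1] = [[0, 2], [0, 0]]
[[t2, t5], [t3, t1]] = [[-8, 8], [0, 8]]
[t4, [[t2, t5], [t3, t1]]] = [[-8, -24], [-16, 8]]


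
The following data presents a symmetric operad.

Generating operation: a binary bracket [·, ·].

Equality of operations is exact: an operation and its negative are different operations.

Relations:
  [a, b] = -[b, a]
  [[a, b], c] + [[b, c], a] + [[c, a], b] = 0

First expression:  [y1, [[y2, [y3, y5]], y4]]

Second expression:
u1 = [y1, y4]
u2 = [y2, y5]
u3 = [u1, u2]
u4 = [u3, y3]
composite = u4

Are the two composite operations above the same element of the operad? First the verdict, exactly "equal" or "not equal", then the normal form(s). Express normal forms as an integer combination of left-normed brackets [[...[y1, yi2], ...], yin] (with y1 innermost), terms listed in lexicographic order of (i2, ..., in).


not equal; the first gives [[[[y1, y2], y3], y5], y4] - [[[[y1, y2], y5], y3], y4] - [[[[y1, y3], y5], y2], y4] - [[[[y1, y4], y2], y3], y5] + [[[[y1, y4], y2], y5], y3] + [[[[y1, y4], y3], y5], y2] - [[[[y1, y4], y5], y3], y2] + [[[[y1, y5], y3], y2], y4] and the second [[[[y1, y4], y2], y5], y3] - [[[[y1, y4], y5], y2], y3]

Reducing the first expression gives [[[[y1, y2], y3], y5], y4] - [[[[y1, y2], y5], y3], y4] - [[[[y1, y3], y5], y2], y4] - [[[[y1, y4], y2], y3], y5] + [[[[y1, y4], y2], y5], y3] + [[[[y1, y4], y3], y5], y2] - [[[[y1, y4], y5], y3], y2] + [[[[y1, y5], y3], y2], y4]
Reducing the second expression gives [[[[y1, y4], y2], y5], y3] - [[[[y1, y4], y5], y2], y3]
No match — not equal.


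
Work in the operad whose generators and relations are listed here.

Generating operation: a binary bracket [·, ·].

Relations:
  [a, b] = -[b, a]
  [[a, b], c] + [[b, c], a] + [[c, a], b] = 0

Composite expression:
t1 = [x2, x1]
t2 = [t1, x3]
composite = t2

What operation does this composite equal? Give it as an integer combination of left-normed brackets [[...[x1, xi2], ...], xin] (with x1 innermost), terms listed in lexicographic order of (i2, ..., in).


-[[x1, x2], x3]

Left-normed coefficients sit on the x1-initial expansion words.
Composite bracket: [[x2, x1], x3]
Expanding via [a, b] = ab - ba: 4 signed words (2^2 = 4).
Only words starting with x1 matter:
  the word x1x2x3 carries sign -1 and contributes -[[x1, x2], x3]


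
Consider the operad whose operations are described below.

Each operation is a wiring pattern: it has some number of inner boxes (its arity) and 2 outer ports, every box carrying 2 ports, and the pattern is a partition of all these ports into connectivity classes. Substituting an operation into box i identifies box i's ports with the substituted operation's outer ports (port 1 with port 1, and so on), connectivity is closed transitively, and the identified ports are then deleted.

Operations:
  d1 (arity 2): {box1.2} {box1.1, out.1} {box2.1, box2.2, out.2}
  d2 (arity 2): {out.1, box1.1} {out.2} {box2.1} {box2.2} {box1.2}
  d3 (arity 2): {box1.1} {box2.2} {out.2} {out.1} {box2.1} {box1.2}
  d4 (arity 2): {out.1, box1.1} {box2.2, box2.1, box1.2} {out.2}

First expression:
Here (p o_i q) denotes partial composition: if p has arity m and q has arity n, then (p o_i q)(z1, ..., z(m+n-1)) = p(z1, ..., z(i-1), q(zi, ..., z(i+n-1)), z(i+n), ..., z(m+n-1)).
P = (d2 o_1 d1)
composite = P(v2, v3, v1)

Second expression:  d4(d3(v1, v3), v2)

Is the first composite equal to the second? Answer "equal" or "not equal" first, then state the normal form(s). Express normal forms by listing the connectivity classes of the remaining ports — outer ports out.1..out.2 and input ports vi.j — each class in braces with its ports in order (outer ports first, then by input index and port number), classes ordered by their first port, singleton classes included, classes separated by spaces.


not equal: they reduce to {out.1, v2.1} {out.2} {v1.1} {v1.2} {v2.2} {v3.1, v3.2} and {out.1} {out.2} {v1.1} {v1.2} {v2.1, v2.2} {v3.1} {v3.2}

In normal form, the first expression is {out.1, v2.1} {out.2} {v1.1} {v1.2} {v2.2} {v3.1, v3.2}
In normal form, the second expression is {out.1} {out.2} {v1.1} {v1.2} {v2.1, v2.2} {v3.1} {v3.2}
The normal forms differ: not equal.


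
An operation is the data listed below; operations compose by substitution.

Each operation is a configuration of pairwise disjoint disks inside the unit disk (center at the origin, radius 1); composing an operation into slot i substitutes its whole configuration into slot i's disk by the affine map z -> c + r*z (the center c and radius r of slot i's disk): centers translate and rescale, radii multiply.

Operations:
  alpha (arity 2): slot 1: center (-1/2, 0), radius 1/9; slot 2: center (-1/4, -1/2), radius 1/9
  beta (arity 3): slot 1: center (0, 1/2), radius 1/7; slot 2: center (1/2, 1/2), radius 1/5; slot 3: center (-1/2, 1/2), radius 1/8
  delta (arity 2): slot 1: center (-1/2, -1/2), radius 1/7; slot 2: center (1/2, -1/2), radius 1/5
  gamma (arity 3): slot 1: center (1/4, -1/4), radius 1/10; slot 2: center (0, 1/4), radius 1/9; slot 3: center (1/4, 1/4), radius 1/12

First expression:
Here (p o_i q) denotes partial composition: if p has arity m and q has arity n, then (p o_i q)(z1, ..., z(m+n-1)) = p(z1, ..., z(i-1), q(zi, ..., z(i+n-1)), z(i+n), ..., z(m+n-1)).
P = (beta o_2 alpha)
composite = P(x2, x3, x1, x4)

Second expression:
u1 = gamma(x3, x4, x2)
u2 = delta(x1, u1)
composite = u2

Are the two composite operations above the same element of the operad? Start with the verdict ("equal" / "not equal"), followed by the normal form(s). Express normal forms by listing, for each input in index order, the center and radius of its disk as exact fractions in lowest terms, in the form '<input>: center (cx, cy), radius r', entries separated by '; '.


not equal; first: x1: center (9/20, 2/5), radius 1/45; x2: center (0, 1/2), radius 1/7; x3: center (2/5, 1/2), radius 1/45; x4: center (-1/2, 1/2), radius 1/8; second: x1: center (-1/2, -1/2), radius 1/7; x2: center (11/20, -9/20), radius 1/60; x3: center (11/20, -11/20), radius 1/50; x4: center (1/2, -9/20), radius 1/45


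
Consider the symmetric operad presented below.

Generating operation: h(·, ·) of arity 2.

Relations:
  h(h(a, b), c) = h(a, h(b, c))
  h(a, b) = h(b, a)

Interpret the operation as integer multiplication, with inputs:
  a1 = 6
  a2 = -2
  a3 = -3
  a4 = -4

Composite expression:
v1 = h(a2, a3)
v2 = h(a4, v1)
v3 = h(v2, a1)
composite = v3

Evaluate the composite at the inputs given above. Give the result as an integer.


-144


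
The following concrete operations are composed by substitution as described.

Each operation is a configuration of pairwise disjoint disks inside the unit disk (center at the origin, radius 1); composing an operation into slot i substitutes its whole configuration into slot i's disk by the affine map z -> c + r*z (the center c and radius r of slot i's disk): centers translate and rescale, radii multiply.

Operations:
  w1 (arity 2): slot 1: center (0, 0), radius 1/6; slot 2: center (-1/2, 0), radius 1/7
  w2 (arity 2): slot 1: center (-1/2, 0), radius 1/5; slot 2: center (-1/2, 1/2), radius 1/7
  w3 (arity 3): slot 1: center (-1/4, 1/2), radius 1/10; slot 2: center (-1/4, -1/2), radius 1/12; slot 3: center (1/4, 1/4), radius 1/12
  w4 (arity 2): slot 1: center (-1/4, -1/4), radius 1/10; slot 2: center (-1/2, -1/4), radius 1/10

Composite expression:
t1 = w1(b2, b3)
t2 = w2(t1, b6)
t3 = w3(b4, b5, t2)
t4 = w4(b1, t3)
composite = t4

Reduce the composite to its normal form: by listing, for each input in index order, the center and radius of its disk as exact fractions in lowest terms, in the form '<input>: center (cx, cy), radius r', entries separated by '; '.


b1: center (-1/4, -1/4), radius 1/10; b2: center (-23/48, -9/40), radius 1/3600; b3: center (-12/25, -9/40), radius 1/4200; b4: center (-21/40, -1/5), radius 1/100; b5: center (-21/40, -3/10), radius 1/120; b6: center (-23/48, -53/240), radius 1/840

Nesting under w4 composes maps z -> c + r*z down each b-path.
tracing b1 down its 1-map path: center (-1/4, -1/4), radius 1/10
tracing b4 down its 2-map path: center (-21/40, -1/5), radius 1/100
tracing b5 down its 2-map path: center (-21/40, -3/10), radius 1/120
tracing b2 down its 4-map path: center (-23/48, -9/40), radius 1/3600
tracing b3 down its 4-map path: center (-12/25, -9/40), radius 1/4200
tracing b6 down its 3-map path: center (-23/48, -53/240), radius 1/840


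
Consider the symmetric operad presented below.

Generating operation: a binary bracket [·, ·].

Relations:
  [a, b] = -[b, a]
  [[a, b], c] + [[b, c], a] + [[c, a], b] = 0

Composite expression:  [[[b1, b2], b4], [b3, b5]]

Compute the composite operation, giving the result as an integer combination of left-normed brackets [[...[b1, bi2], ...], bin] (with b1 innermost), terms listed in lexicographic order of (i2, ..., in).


[[[[b1, b2], b4], b3], b5] - [[[[b1, b2], b4], b5], b3]

In the tensor algebra, words opening b1 carry the b1-anchored form.
Composite bracket: [[[b1, b2], b4], [b3, b5]]
Expanding via [a, b] = ab - ba: 16 signed words (2^4 = 16).
The b1-initial words carry the normal form:
  sign of b1b2b4b3b5 is +1, so it contributes +[[[[b1, b2], b4], b3], b5]
  sign of b1b2b4b5b3 is -1, so it contributes -[[[[b1, b2], b4], b5], b3]


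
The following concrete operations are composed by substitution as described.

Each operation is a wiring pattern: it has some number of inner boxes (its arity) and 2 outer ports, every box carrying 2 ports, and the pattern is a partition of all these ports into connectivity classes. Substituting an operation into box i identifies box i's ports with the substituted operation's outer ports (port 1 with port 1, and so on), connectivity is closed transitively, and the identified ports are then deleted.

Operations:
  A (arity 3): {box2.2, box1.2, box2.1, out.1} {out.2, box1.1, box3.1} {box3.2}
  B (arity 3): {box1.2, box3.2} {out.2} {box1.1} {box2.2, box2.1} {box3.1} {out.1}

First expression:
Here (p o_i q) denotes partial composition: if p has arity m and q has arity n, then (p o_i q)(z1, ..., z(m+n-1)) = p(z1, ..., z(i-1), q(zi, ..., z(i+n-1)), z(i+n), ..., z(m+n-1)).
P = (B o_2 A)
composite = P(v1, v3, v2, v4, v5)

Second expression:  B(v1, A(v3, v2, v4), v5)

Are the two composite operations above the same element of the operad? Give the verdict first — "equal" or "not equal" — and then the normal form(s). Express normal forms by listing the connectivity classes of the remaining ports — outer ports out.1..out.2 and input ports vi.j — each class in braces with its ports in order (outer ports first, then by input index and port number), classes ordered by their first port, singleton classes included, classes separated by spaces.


equal; the common form is {out.1} {out.2} {v1.1} {v1.2, v5.2} {v2.1, v2.2, v3.1, v3.2, v4.1} {v4.2} {v5.1}

The first composite normalizes to {out.1} {out.2} {v1.1} {v1.2, v5.2} {v2.1, v2.2, v3.1, v3.2, v4.1} {v4.2} {v5.1}
The second composite normalizes to {out.1} {out.2} {v1.1} {v1.2, v5.2} {v2.1, v2.2, v3.1, v3.2, v4.1} {v4.2} {v5.1}
One common form — equal.
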